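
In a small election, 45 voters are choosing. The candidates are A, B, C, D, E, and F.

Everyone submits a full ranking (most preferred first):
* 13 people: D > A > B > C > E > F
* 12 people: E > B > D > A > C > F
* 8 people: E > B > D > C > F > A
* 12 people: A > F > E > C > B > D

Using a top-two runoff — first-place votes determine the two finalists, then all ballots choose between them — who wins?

E

Round 1 first-place votes: A 12, B 0, C 0, D 13, E 20, F 0. E and D advance.
Runoff: E is ranked above D on 32 ballots, D above E on 13.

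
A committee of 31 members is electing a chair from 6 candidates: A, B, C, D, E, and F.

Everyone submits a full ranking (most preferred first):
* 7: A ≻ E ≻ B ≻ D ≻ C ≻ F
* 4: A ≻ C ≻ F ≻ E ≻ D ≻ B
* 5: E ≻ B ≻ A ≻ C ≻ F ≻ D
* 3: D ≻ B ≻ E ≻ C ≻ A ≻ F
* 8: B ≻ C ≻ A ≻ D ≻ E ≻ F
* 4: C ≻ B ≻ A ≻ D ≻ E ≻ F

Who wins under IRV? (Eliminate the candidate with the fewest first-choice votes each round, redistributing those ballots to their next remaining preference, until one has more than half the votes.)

B

Round 1: A 11, B 8, C 4, D 3, E 5, F 0. F eliminated.
Round 2: A 11, B 8, C 4, D 3, E 5. D eliminated.
Round 3: A 11, B 11, C 4, E 5. C eliminated.
Round 4: A 11, B 15, E 5. E eliminated.
Round 5: A 11, B 20. B has a majority (≥16).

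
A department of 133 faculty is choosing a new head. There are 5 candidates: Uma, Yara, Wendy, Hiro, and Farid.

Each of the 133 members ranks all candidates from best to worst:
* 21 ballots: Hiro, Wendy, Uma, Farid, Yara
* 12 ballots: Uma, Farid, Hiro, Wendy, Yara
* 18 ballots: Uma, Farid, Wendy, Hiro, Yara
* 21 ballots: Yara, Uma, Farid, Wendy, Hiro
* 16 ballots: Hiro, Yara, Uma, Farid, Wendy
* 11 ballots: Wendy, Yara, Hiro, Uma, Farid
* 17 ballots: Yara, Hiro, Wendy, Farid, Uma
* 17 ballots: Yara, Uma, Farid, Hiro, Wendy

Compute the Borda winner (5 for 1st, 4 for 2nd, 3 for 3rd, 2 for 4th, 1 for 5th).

Uma: 21×3 + 12×5 + 18×5 + 21×4 + 16×3 + 11×2 + 17×1 + 17×4 = 452
Yara: 21×1 + 12×1 + 18×1 + 21×5 + 16×4 + 11×4 + 17×5 + 17×5 = 434
Wendy: 21×4 + 12×2 + 18×3 + 21×2 + 16×1 + 11×5 + 17×3 + 17×1 = 343
Hiro: 21×5 + 12×3 + 18×2 + 21×1 + 16×5 + 11×3 + 17×4 + 17×2 = 413
Farid: 21×2 + 12×4 + 18×4 + 21×3 + 16×2 + 11×1 + 17×2 + 17×3 = 353

Uma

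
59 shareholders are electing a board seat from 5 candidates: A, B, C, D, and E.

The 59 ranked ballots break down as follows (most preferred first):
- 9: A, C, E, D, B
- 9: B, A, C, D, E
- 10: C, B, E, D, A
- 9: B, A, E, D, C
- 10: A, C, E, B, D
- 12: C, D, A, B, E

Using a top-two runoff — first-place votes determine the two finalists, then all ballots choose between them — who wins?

A

Round 1 first-place votes: A 19, B 18, C 22, D 0, E 0. C and A advance.
Runoff: C is ranked above A on 22 ballots, A above C on 37.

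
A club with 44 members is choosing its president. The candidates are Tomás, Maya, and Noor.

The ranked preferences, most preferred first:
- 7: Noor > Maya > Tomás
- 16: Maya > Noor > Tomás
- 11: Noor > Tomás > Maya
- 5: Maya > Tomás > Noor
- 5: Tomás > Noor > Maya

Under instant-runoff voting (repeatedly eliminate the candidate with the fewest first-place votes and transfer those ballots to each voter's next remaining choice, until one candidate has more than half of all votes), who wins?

Round 1: Tomás 5, Maya 21, Noor 18. Tomás eliminated.
Round 2: Maya 21, Noor 23. Noor has a majority (≥23).

Noor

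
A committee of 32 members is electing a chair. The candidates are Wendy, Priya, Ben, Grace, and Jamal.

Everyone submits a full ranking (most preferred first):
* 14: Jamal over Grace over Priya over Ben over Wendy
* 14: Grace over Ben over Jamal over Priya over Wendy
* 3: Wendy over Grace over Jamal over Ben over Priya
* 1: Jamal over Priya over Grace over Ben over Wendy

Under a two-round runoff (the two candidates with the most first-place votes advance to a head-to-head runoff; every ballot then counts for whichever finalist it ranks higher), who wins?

Grace

Round 1 first-place votes: Wendy 3, Priya 0, Ben 0, Grace 14, Jamal 15. Jamal and Grace advance.
Runoff: Jamal is ranked above Grace on 15 ballots, Grace above Jamal on 17.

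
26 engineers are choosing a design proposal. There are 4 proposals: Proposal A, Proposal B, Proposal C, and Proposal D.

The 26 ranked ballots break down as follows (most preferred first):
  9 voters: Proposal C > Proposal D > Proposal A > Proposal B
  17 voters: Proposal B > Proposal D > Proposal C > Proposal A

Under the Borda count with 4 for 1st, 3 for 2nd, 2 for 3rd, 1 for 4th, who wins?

Proposal A: 9×2 + 17×1 = 35
Proposal B: 9×1 + 17×4 = 77
Proposal C: 9×4 + 17×2 = 70
Proposal D: 9×3 + 17×3 = 78

Proposal D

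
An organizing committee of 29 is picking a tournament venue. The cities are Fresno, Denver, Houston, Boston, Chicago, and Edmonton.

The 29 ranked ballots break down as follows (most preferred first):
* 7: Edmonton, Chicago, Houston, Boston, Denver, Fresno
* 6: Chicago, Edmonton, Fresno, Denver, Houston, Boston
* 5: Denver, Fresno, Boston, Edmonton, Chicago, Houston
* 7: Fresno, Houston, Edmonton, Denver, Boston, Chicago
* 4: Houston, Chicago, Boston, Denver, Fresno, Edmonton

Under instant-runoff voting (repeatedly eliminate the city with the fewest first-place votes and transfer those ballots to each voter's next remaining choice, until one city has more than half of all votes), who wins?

Round 1: Fresno 7, Denver 5, Houston 4, Boston 0, Chicago 6, Edmonton 7. Boston eliminated.
Round 2: Fresno 7, Denver 5, Houston 4, Chicago 6, Edmonton 7. Houston eliminated.
Round 3: Fresno 7, Denver 5, Chicago 10, Edmonton 7. Denver eliminated.
Round 4: Fresno 12, Chicago 10, Edmonton 7. Edmonton eliminated.
Round 5: Fresno 12, Chicago 17. Chicago has a majority (≥15).

Chicago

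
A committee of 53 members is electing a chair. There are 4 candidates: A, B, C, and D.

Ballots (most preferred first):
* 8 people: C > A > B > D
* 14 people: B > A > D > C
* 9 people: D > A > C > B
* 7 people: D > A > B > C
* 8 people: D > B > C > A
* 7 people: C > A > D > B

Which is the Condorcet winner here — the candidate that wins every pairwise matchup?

A vs B: 31–22
A vs C: 30–23
A vs D: 29–24
A beats every other candidate.

A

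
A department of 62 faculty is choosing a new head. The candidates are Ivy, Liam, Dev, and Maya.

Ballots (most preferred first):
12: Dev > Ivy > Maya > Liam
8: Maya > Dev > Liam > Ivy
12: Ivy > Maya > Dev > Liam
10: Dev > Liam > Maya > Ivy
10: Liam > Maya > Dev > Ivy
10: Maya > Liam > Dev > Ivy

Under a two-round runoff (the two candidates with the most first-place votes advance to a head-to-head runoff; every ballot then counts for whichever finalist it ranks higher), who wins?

Round 1 first-place votes: Ivy 12, Liam 10, Dev 22, Maya 18. Dev and Maya advance.
Runoff: Dev is ranked above Maya on 22 ballots, Maya above Dev on 40.

Maya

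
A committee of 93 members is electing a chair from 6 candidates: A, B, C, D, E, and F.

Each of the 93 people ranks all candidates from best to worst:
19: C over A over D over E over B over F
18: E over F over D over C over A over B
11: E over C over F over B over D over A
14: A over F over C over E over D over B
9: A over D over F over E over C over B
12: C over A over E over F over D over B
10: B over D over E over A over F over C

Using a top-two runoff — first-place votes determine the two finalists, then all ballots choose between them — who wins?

Round 1 first-place votes: A 23, B 10, C 31, D 0, E 29, F 0. C and E advance.
Runoff: C is ranked above E on 45 ballots, E above C on 48.

E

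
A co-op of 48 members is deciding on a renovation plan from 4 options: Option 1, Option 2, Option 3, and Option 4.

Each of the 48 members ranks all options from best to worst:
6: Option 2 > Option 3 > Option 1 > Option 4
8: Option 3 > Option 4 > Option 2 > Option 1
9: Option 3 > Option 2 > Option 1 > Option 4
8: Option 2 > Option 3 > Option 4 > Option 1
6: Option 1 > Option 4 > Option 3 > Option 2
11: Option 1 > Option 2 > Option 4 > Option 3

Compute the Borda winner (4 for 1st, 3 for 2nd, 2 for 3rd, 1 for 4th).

Option 1: 6×2 + 8×1 + 9×2 + 8×1 + 6×4 + 11×4 = 114
Option 2: 6×4 + 8×2 + 9×3 + 8×4 + 6×1 + 11×3 = 138
Option 3: 6×3 + 8×4 + 9×4 + 8×3 + 6×2 + 11×1 = 133
Option 4: 6×1 + 8×3 + 9×1 + 8×2 + 6×3 + 11×2 = 95

Option 2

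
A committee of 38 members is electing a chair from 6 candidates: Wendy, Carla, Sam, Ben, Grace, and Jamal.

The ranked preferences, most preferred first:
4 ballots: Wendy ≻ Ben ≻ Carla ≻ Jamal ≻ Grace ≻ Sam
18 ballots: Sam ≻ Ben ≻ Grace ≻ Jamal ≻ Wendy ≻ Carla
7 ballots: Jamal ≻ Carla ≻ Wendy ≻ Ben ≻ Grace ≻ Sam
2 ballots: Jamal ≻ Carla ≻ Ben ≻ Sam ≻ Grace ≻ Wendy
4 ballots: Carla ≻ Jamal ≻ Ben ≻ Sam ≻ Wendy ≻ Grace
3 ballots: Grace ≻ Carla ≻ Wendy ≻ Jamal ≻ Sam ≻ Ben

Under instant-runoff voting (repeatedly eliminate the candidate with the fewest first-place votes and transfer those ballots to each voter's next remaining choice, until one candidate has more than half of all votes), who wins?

Carla

Round 1: Wendy 4, Carla 4, Sam 18, Ben 0, Grace 3, Jamal 9. Ben eliminated.
Round 2: Wendy 4, Carla 4, Sam 18, Grace 3, Jamal 9. Grace eliminated.
Round 3: Wendy 4, Carla 7, Sam 18, Jamal 9. Wendy eliminated.
Round 4: Carla 11, Sam 18, Jamal 9. Jamal eliminated.
Round 5: Carla 20, Sam 18. Carla has a majority (≥20).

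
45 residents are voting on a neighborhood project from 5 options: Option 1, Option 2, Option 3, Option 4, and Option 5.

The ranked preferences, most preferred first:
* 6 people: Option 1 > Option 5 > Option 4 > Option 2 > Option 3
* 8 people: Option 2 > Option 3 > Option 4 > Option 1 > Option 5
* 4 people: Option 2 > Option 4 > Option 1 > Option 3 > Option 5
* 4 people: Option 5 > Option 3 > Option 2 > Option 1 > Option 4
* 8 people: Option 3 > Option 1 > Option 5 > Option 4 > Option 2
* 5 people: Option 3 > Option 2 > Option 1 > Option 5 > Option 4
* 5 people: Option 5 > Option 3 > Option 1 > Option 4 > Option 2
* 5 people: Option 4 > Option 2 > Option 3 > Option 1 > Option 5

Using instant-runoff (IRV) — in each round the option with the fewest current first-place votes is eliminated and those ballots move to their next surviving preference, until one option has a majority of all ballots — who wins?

Round 1: Option 1 6, Option 2 12, Option 3 13, Option 4 5, Option 5 9. Option 4 eliminated.
Round 2: Option 1 6, Option 2 17, Option 3 13, Option 5 9. Option 1 eliminated.
Round 3: Option 2 17, Option 3 13, Option 5 15. Option 3 eliminated.
Round 4: Option 2 22, Option 5 23. Option 5 has a majority (≥23).

Option 5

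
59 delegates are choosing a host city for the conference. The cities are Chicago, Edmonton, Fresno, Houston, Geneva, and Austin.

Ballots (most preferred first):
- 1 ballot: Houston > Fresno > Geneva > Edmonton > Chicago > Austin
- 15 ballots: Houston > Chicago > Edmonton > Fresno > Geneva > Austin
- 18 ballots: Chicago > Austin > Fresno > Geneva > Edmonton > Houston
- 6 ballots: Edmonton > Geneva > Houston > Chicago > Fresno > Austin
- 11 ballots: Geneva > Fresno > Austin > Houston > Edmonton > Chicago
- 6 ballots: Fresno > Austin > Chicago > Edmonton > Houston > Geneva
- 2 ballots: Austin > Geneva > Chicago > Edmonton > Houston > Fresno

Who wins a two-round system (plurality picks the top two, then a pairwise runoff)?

Round 1 first-place votes: Chicago 18, Edmonton 6, Fresno 6, Houston 16, Geneva 11, Austin 2. Chicago and Houston advance.
Runoff: Chicago is ranked above Houston on 26 ballots, Houston above Chicago on 33.

Houston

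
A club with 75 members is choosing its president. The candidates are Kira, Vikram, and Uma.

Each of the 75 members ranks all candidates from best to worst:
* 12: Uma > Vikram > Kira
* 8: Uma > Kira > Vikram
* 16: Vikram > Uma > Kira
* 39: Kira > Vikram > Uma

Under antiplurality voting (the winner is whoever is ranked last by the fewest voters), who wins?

Vikram

Last-place votes: Kira 28, Vikram 8, Uma 39.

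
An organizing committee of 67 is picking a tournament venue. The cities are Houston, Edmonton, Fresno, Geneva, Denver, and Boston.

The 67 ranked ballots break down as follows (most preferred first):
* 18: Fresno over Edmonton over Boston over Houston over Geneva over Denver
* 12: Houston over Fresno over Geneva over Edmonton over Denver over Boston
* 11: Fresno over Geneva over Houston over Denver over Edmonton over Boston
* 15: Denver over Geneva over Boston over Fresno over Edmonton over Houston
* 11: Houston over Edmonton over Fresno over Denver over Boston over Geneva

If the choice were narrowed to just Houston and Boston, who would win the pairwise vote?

Houston

Houston is ranked above Boston on 34 ballots; Boston above Houston on 33.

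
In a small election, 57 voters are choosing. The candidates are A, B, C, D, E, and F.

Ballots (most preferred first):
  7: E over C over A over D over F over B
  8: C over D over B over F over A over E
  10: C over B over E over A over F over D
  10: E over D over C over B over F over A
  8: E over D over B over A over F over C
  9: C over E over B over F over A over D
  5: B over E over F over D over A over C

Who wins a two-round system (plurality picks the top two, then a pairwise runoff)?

Round 1 first-place votes: A 0, B 5, C 27, D 0, E 25, F 0. C and E advance.
Runoff: C is ranked above E on 27 ballots, E above C on 30.

E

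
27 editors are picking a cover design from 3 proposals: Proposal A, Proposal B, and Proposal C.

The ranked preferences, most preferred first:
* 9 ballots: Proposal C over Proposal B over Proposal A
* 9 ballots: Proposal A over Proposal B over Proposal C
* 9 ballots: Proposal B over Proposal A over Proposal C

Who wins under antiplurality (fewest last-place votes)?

Last-place votes: Proposal A 9, Proposal B 0, Proposal C 18.

Proposal B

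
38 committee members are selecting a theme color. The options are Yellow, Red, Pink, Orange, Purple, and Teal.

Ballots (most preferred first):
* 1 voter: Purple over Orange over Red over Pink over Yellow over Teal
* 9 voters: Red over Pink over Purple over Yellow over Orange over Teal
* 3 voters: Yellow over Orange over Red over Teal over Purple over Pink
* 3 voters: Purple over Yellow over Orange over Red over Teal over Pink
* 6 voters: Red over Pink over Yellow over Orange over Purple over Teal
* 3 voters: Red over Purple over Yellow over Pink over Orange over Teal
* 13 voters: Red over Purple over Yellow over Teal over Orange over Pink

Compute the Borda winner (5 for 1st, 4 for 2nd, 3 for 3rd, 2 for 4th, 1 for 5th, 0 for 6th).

Yellow: 1×1 + 9×2 + 3×5 + 3×4 + 6×3 + 3×3 + 13×3 = 112
Red: 1×3 + 9×5 + 3×3 + 3×2 + 6×5 + 3×5 + 13×5 = 173
Pink: 1×2 + 9×4 + 3×0 + 3×0 + 6×4 + 3×2 + 13×0 = 68
Orange: 1×4 + 9×1 + 3×4 + 3×3 + 6×2 + 3×1 + 13×1 = 62
Purple: 1×5 + 9×3 + 3×1 + 3×5 + 6×1 + 3×4 + 13×4 = 120
Teal: 1×0 + 9×0 + 3×2 + 3×1 + 6×0 + 3×0 + 13×2 = 35

Red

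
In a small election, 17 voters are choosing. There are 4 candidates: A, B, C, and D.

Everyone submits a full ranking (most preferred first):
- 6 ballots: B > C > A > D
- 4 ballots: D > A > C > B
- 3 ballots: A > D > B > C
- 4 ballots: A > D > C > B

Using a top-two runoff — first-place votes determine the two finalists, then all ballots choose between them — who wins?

Round 1 first-place votes: A 7, B 6, C 0, D 4. A and B advance.
Runoff: A is ranked above B on 11 ballots, B above A on 6.

A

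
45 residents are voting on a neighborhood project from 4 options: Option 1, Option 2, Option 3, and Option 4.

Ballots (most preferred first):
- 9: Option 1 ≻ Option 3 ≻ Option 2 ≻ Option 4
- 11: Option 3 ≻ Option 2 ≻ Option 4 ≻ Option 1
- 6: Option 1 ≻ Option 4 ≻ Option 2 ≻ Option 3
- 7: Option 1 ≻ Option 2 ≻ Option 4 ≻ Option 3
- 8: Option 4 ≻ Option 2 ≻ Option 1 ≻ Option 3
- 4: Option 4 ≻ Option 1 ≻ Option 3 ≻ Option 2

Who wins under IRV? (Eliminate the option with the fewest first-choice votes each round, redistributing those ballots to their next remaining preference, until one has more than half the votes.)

Round 1: Option 1 22, Option 2 0, Option 3 11, Option 4 12. Option 2 eliminated.
Round 2: Option 1 22, Option 3 11, Option 4 12. Option 3 eliminated.
Round 3: Option 1 22, Option 4 23. Option 4 has a majority (≥23).

Option 4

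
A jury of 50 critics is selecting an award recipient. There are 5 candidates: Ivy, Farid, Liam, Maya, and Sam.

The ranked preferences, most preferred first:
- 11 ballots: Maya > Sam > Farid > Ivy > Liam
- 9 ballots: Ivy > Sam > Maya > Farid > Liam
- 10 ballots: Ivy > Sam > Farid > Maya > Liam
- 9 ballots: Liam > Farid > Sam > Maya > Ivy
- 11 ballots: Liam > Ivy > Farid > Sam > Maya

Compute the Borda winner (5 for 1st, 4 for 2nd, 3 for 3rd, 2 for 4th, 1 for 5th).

Ivy

Ivy: 11×2 + 9×5 + 10×5 + 9×1 + 11×4 = 170
Farid: 11×3 + 9×2 + 10×3 + 9×4 + 11×3 = 150
Liam: 11×1 + 9×1 + 10×1 + 9×5 + 11×5 = 130
Maya: 11×5 + 9×3 + 10×2 + 9×2 + 11×1 = 131
Sam: 11×4 + 9×4 + 10×4 + 9×3 + 11×2 = 169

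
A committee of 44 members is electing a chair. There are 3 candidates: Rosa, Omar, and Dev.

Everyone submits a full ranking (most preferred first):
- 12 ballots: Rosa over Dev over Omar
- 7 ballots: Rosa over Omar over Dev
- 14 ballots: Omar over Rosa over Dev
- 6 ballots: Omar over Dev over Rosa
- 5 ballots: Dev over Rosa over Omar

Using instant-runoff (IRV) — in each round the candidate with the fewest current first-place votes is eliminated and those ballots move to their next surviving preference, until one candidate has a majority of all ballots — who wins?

Rosa

Round 1: Rosa 19, Omar 20, Dev 5. Dev eliminated.
Round 2: Rosa 24, Omar 20. Rosa has a majority (≥23).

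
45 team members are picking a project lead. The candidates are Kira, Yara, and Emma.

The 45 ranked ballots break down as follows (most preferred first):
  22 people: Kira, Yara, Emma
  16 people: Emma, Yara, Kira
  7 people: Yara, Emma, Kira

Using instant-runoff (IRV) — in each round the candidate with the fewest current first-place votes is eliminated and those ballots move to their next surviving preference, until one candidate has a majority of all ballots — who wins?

Emma

Round 1: Kira 22, Yara 7, Emma 16. Yara eliminated.
Round 2: Kira 22, Emma 23. Emma has a majority (≥23).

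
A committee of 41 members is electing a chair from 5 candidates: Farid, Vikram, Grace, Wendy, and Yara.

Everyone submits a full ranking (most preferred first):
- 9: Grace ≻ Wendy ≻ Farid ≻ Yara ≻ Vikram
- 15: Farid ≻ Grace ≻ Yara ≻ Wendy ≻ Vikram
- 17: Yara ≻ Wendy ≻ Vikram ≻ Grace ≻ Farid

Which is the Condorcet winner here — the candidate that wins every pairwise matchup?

Grace

Grace vs Farid: 26–15
Grace vs Vikram: 24–17
Grace vs Wendy: 24–17
Grace vs Yara: 24–17
Grace beats every other candidate.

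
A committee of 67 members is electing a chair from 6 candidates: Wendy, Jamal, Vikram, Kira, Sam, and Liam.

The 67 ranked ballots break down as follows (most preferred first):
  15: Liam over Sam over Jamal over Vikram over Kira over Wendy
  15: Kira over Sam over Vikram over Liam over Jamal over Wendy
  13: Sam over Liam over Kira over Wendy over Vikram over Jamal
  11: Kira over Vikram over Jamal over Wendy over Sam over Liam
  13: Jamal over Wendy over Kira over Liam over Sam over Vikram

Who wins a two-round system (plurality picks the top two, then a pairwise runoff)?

Round 1 first-place votes: Wendy 0, Jamal 13, Vikram 0, Kira 26, Sam 13, Liam 15. Kira and Liam advance.
Runoff: Kira is ranked above Liam on 39 ballots, Liam above Kira on 28.

Kira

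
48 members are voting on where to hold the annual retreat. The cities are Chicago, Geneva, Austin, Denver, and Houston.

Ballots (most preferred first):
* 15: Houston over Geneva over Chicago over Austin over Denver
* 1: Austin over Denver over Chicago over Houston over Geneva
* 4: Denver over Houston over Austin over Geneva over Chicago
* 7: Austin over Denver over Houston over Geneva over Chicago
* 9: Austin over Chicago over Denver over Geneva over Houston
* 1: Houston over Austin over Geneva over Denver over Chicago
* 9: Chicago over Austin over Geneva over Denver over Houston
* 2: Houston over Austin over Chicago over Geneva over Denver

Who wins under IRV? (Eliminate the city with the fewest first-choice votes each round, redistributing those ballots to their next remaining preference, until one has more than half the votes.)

Austin

Round 1: Chicago 9, Geneva 0, Austin 17, Denver 4, Houston 18. Geneva eliminated.
Round 2: Chicago 9, Austin 17, Denver 4, Houston 18. Denver eliminated.
Round 3: Chicago 9, Austin 17, Houston 22. Chicago eliminated.
Round 4: Austin 26, Houston 22. Austin has a majority (≥25).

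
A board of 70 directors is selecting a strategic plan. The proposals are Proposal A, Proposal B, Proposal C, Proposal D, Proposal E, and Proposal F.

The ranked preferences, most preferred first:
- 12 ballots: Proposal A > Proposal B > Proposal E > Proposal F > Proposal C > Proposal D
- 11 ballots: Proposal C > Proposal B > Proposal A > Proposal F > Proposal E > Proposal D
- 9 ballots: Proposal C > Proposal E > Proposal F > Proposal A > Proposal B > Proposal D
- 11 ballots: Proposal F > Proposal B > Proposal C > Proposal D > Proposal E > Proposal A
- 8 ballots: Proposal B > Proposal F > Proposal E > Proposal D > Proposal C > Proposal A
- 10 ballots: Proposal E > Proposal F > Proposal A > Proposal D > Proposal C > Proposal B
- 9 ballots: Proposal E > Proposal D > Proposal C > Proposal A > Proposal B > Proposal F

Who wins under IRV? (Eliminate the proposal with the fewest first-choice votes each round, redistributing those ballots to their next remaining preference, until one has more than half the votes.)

Proposal E

Round 1: Proposal A 12, Proposal B 8, Proposal C 20, Proposal D 0, Proposal E 19, Proposal F 11. Proposal D eliminated.
Round 2: Proposal A 12, Proposal B 8, Proposal C 20, Proposal E 19, Proposal F 11. Proposal B eliminated.
Round 3: Proposal A 12, Proposal C 20, Proposal E 19, Proposal F 19. Proposal A eliminated.
Round 4: Proposal C 20, Proposal E 31, Proposal F 19. Proposal F eliminated.
Round 5: Proposal C 31, Proposal E 39. Proposal E has a majority (≥36).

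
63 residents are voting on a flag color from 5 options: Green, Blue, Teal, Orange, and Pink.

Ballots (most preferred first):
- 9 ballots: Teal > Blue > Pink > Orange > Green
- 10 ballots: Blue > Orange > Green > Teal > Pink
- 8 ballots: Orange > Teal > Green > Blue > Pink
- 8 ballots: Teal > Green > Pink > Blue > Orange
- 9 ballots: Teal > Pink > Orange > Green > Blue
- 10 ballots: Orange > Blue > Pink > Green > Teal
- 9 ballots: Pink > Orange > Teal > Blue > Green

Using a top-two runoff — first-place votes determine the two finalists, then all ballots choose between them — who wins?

Orange

Round 1 first-place votes: Green 0, Blue 10, Teal 26, Orange 18, Pink 9. Teal and Orange advance.
Runoff: Teal is ranked above Orange on 26 ballots, Orange above Teal on 37.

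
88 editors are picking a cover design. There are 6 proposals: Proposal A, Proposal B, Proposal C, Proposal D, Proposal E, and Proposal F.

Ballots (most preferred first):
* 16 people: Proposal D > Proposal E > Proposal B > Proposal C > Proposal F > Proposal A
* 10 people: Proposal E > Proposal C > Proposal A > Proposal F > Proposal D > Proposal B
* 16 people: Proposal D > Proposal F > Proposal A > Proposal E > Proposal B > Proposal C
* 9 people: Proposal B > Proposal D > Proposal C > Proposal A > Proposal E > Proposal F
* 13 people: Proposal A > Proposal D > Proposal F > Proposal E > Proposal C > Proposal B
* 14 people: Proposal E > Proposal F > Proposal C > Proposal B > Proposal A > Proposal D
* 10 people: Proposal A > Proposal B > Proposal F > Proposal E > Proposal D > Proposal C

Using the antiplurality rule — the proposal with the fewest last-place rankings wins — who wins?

Last-place votes: Proposal A 16, Proposal B 23, Proposal C 26, Proposal D 14, Proposal E 0, Proposal F 9.

Proposal E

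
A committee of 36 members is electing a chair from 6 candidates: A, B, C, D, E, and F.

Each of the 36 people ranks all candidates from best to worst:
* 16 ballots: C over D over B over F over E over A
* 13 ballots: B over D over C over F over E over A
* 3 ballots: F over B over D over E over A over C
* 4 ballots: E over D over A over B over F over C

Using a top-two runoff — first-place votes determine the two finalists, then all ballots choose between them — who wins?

B

Round 1 first-place votes: A 0, B 13, C 16, D 0, E 4, F 3. C and B advance.
Runoff: C is ranked above B on 16 ballots, B above C on 20.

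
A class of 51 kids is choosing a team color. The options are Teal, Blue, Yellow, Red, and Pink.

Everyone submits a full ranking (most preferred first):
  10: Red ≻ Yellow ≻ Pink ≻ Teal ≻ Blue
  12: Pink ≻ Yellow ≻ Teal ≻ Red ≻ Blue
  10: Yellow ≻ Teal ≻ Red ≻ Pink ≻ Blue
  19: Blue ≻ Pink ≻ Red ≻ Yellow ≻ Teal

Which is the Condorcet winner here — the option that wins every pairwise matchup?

Pink vs Teal: 41–10
Pink vs Blue: 32–19
Pink vs Yellow: 31–20
Pink vs Red: 31–20
Pink beats every other option.

Pink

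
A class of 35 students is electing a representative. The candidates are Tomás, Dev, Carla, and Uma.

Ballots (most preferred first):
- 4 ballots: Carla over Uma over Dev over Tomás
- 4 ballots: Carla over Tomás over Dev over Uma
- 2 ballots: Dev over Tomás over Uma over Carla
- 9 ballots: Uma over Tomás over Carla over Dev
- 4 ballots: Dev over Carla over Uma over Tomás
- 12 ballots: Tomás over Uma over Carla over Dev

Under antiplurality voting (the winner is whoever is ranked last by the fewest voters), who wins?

Last-place votes: Tomás 8, Dev 21, Carla 2, Uma 4.

Carla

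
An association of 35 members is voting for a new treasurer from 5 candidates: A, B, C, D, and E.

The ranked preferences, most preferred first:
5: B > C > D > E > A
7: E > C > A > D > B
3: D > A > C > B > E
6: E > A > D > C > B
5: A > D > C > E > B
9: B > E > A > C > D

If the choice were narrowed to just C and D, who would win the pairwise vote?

C

C is ranked above D on 21 ballots; D above C on 14.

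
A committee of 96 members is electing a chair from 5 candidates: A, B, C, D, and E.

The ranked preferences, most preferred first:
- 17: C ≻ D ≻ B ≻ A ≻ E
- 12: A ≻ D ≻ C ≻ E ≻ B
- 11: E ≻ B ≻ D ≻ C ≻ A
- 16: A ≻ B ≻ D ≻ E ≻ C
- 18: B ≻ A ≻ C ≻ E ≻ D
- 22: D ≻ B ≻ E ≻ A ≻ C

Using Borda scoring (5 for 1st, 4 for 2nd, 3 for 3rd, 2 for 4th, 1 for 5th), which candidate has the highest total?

A: 17×2 + 12×5 + 11×1 + 16×5 + 18×4 + 22×2 = 301
B: 17×3 + 12×1 + 11×4 + 16×4 + 18×5 + 22×4 = 349
C: 17×5 + 12×3 + 11×2 + 16×1 + 18×3 + 22×1 = 235
D: 17×4 + 12×4 + 11×3 + 16×3 + 18×1 + 22×5 = 325
E: 17×1 + 12×2 + 11×5 + 16×2 + 18×2 + 22×3 = 230

B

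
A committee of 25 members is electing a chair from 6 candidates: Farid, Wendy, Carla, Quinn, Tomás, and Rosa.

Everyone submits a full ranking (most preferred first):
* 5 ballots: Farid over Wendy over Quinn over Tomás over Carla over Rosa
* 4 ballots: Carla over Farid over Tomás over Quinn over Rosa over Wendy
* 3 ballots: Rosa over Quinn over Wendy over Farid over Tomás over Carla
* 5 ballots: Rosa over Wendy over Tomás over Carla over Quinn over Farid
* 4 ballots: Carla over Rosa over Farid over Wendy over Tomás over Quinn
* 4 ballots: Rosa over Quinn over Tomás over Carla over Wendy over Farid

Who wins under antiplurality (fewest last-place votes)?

Tomás

Last-place votes: Farid 9, Wendy 4, Carla 3, Quinn 4, Tomás 0, Rosa 5.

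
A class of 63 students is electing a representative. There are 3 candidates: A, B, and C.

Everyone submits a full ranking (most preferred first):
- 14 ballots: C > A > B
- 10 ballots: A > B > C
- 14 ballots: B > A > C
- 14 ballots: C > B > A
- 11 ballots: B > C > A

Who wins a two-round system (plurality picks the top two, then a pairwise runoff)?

B

Round 1 first-place votes: A 10, B 25, C 28. C and B advance.
Runoff: C is ranked above B on 28 ballots, B above C on 35.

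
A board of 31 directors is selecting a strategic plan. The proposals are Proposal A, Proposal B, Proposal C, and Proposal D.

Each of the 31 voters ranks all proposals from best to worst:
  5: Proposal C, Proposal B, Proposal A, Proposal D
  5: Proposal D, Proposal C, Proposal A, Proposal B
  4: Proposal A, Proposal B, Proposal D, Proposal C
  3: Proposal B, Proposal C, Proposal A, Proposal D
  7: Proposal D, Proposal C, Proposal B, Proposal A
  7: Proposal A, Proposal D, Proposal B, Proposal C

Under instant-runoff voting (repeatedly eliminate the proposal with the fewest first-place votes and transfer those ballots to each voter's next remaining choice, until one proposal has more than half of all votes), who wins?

Proposal A

Round 1: Proposal A 11, Proposal B 3, Proposal C 5, Proposal D 12. Proposal B eliminated.
Round 2: Proposal A 11, Proposal C 8, Proposal D 12. Proposal C eliminated.
Round 3: Proposal A 19, Proposal D 12. Proposal A has a majority (≥16).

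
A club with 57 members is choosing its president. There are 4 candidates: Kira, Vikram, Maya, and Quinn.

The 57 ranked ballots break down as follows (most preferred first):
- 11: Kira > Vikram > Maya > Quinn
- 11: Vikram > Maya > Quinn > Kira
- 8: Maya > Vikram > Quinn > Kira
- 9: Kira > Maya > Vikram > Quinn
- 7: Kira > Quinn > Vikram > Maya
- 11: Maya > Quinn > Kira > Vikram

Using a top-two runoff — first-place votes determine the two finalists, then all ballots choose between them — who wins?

Maya

Round 1 first-place votes: Kira 27, Vikram 11, Maya 19, Quinn 0. Kira and Maya advance.
Runoff: Kira is ranked above Maya on 27 ballots, Maya above Kira on 30.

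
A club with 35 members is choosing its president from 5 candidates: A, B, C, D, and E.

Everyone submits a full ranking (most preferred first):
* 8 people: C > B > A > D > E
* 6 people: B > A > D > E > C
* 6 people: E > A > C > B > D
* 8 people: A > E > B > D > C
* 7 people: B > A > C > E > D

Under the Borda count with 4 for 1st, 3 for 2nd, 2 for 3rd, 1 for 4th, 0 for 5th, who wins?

A: 8×2 + 6×3 + 6×3 + 8×4 + 7×3 = 105
B: 8×3 + 6×4 + 6×1 + 8×2 + 7×4 = 98
C: 8×4 + 6×0 + 6×2 + 8×0 + 7×2 = 58
D: 8×1 + 6×2 + 6×0 + 8×1 + 7×0 = 28
E: 8×0 + 6×1 + 6×4 + 8×3 + 7×1 = 61

A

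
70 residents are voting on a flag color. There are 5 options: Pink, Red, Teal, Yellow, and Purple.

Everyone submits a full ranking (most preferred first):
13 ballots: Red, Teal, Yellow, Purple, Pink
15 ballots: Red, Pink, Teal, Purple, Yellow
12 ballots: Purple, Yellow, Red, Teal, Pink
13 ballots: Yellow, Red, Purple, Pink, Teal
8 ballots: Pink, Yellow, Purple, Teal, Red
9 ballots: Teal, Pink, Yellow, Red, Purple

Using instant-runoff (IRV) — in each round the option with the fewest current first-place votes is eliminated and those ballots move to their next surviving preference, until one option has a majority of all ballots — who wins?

Round 1: Pink 8, Red 28, Teal 9, Yellow 13, Purple 12. Pink eliminated.
Round 2: Red 28, Teal 9, Yellow 21, Purple 12. Teal eliminated.
Round 3: Red 28, Yellow 30, Purple 12. Purple eliminated.
Round 4: Red 28, Yellow 42. Yellow has a majority (≥36).

Yellow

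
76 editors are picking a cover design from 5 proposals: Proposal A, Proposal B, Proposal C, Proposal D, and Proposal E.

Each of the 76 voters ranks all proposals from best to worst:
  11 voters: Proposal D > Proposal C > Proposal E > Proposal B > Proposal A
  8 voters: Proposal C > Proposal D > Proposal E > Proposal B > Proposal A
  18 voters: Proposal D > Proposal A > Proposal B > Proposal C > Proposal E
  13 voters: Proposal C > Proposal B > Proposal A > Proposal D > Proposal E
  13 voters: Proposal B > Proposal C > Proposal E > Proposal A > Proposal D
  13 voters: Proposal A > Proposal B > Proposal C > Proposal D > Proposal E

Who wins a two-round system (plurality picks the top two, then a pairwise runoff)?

Round 1 first-place votes: Proposal A 13, Proposal B 13, Proposal C 21, Proposal D 29, Proposal E 0. Proposal D and Proposal C advance.
Runoff: Proposal D is ranked above Proposal C on 29 ballots, Proposal C above Proposal D on 47.

Proposal C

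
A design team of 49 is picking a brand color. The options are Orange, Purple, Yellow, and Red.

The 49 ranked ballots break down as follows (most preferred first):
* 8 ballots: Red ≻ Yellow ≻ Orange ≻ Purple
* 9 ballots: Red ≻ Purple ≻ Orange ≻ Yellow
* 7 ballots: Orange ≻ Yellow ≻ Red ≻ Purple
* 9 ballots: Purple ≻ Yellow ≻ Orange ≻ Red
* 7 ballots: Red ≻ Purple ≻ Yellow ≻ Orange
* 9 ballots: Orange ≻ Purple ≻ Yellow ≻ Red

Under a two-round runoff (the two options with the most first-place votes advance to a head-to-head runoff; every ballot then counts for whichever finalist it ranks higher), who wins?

Orange

Round 1 first-place votes: Orange 16, Purple 9, Yellow 0, Red 24. Red and Orange advance.
Runoff: Red is ranked above Orange on 24 ballots, Orange above Red on 25.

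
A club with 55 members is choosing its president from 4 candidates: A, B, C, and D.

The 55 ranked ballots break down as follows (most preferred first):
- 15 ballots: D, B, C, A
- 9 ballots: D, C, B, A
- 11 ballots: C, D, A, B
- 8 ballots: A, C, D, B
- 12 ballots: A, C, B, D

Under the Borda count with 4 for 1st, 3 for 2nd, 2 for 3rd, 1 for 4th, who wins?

A: 15×1 + 9×1 + 11×2 + 8×4 + 12×4 = 126
B: 15×3 + 9×2 + 11×1 + 8×1 + 12×2 = 106
C: 15×2 + 9×3 + 11×4 + 8×3 + 12×3 = 161
D: 15×4 + 9×4 + 11×3 + 8×2 + 12×1 = 157

C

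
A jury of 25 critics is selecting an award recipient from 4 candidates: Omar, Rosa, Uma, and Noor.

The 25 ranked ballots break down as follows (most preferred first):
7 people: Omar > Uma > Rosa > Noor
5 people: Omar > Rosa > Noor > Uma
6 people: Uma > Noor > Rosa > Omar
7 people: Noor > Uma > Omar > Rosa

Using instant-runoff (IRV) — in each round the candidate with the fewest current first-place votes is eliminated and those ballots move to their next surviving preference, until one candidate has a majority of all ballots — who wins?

Round 1: Omar 12, Rosa 0, Uma 6, Noor 7. Rosa eliminated.
Round 2: Omar 12, Uma 6, Noor 7. Uma eliminated.
Round 3: Omar 12, Noor 13. Noor has a majority (≥13).

Noor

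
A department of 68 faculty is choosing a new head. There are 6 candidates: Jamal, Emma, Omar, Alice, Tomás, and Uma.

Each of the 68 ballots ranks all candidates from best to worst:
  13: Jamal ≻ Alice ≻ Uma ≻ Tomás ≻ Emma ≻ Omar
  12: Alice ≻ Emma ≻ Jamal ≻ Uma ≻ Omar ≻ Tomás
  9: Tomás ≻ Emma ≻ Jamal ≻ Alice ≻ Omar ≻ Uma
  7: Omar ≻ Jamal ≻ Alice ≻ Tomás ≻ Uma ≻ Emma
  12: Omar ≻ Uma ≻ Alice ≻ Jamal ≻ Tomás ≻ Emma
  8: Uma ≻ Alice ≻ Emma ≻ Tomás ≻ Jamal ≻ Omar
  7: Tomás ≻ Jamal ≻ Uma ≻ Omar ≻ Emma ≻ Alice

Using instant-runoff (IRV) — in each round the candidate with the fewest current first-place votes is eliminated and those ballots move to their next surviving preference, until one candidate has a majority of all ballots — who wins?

Round 1: Jamal 13, Emma 0, Omar 19, Alice 12, Tomás 16, Uma 8. Emma eliminated.
Round 2: Jamal 13, Omar 19, Alice 12, Tomás 16, Uma 8. Uma eliminated.
Round 3: Jamal 13, Omar 19, Alice 20, Tomás 16. Jamal eliminated.
Round 4: Omar 19, Alice 33, Tomás 16. Tomás eliminated.
Round 5: Omar 26, Alice 42. Alice has a majority (≥35).

Alice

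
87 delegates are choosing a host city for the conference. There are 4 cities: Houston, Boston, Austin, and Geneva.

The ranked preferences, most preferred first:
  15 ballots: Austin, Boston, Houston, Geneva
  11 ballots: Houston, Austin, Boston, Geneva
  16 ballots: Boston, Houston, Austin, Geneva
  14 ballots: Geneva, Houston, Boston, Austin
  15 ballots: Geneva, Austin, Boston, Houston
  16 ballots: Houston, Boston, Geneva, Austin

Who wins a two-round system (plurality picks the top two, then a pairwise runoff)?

Houston

Round 1 first-place votes: Houston 27, Boston 16, Austin 15, Geneva 29. Geneva and Houston advance.
Runoff: Geneva is ranked above Houston on 29 ballots, Houston above Geneva on 58.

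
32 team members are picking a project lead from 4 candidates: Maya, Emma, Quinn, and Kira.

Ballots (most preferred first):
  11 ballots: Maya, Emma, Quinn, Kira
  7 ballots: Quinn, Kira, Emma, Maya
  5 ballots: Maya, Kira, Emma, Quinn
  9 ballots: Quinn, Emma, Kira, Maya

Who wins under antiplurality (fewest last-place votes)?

Emma

Last-place votes: Maya 16, Emma 0, Quinn 5, Kira 11.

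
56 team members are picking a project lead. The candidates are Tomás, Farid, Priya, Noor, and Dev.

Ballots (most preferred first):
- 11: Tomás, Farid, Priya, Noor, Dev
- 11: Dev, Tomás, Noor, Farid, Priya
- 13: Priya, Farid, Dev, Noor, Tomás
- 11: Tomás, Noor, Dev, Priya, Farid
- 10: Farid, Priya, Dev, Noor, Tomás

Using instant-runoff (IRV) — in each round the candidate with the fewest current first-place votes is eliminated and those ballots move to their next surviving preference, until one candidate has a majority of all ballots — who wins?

Round 1: Tomás 22, Farid 10, Priya 13, Noor 0, Dev 11. Noor eliminated.
Round 2: Tomás 22, Farid 10, Priya 13, Dev 11. Farid eliminated.
Round 3: Tomás 22, Priya 23, Dev 11. Dev eliminated.
Round 4: Tomás 33, Priya 23. Tomás has a majority (≥29).

Tomás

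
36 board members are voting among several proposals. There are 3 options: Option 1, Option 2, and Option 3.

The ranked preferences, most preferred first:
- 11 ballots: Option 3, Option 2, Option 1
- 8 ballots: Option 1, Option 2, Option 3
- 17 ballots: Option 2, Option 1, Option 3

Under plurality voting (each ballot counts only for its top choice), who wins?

Option 2

First-place votes: Option 1 8, Option 2 17, Option 3 11.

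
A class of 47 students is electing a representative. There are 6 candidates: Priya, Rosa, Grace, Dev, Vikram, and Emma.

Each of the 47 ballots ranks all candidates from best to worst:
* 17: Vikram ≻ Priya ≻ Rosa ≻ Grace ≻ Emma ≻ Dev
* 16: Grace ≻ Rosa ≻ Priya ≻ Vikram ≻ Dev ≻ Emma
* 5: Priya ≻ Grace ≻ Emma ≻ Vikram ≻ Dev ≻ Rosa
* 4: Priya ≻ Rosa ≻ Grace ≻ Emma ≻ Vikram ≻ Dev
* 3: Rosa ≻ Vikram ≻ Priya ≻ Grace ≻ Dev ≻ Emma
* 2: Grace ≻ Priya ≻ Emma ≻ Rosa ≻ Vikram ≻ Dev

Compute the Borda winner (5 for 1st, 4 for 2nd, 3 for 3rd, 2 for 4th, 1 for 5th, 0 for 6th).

Priya: 17×4 + 16×3 + 5×5 + 4×5 + 3×3 + 2×4 = 178
Rosa: 17×3 + 16×4 + 5×0 + 4×4 + 3×5 + 2×2 = 150
Grace: 17×2 + 16×5 + 5×4 + 4×3 + 3×2 + 2×5 = 162
Dev: 17×0 + 16×1 + 5×1 + 4×0 + 3×1 + 2×0 = 24
Vikram: 17×5 + 16×2 + 5×2 + 4×1 + 3×4 + 2×1 = 145
Emma: 17×1 + 16×0 + 5×3 + 4×2 + 3×0 + 2×3 = 46

Priya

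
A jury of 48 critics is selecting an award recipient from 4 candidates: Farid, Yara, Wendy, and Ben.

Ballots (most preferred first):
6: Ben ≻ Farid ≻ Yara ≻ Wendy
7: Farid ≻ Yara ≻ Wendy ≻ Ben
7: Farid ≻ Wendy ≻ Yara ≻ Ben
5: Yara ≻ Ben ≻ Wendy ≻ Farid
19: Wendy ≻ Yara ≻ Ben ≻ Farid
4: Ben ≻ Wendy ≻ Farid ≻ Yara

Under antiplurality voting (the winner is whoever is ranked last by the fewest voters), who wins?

Last-place votes: Farid 24, Yara 4, Wendy 6, Ben 14.

Yara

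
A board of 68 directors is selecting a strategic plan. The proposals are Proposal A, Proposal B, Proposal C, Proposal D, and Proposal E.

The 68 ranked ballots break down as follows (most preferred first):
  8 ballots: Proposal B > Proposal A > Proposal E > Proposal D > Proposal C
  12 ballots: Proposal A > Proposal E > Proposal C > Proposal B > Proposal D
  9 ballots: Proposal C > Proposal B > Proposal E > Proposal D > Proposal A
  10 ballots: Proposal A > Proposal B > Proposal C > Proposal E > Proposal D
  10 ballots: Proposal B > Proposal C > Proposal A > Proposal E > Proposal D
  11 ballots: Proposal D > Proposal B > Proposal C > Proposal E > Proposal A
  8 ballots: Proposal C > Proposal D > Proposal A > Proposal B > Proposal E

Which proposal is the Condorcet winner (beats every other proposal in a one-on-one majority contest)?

Proposal B vs Proposal A: 38–30
Proposal B vs Proposal C: 39–29
Proposal B vs Proposal D: 49–19
Proposal B vs Proposal E: 56–12
Proposal B beats every other proposal.

Proposal B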